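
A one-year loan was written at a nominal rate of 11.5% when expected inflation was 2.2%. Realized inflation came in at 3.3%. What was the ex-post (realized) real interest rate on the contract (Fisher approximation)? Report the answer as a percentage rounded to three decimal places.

8.200%

Ex-post: 11.5% − 3.3% = 8.200%
So the realized real rate is 8.200%.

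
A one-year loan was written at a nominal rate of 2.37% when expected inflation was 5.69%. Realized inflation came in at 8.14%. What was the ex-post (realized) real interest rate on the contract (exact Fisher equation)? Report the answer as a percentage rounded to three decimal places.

-5.336%

Ex-post: (1 + 0.0237)/(1 + 0.0814) − 1 = -5.3357%
So the realized real rate is -5.336%.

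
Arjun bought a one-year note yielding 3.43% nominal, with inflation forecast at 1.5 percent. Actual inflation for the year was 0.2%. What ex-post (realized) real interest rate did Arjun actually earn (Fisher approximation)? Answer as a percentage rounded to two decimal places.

Ex-post: 3.43% − 0.2% = 3.230%
So the realized real rate is 3.23%.

3.23%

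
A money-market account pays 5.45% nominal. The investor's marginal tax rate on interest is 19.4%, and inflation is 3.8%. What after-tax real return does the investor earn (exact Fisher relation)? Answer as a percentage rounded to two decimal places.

0.57%

After-tax nominal return = 5.45% × (1 − 0.194) = 4.3927%.
1 + r = 1.043927 / 1.03800 = 1.005710
After-tax real rate = 1.005710 − 1 → 0.57%.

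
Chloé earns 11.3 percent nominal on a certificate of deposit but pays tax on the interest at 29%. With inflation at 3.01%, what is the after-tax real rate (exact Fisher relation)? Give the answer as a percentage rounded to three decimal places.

After-tax nominal return = 11.3% × (1 − 0.29) = 8.0230%.
1 + r = 1.08023 / 1.03010 = 1.0486652
After-tax real rate = 1.0486652 − 1 → 4.867%.

4.867%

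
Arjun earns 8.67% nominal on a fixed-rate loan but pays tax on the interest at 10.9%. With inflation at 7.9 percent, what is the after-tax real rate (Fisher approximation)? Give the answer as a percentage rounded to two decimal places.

-0.18%

After-tax nominal return = 8.67% × (1 − 0.109) = 7.72497%.
r ≈ 7.72497% − 7.9% → -0.18%.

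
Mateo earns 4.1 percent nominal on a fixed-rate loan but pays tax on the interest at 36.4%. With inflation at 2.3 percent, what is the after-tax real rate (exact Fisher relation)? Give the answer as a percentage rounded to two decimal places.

0.30%

After-tax nominal return = 4.1% × (1 − 0.364) = 2.6076%.
1 + r = 1.026076 / 1.02300 = 1.003007
After-tax real rate = 1.003007 − 1 → 0.30%.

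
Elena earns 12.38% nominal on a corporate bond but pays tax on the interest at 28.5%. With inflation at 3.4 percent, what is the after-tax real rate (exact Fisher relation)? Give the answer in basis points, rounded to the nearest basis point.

527 basis points

After-tax nominal return = 12.38% × (1 − 0.285) = 8.8517%.
1 + r = 1.088517 / 1.03400 = 1.052724
After-tax real rate = 1.052724 − 1 → 527 basis points.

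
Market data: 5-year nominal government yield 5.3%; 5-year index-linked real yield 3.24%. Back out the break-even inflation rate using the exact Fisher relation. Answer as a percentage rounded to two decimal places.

(1 + π) = (1 + i)/(1 + r) = 1.05300 / 1.03240 = 1.019954
Break-even inflation = 1.019954 − 1 → 2.00%.

2.00%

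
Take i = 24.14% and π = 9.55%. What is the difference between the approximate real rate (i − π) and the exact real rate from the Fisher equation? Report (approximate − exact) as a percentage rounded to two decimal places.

Approximate: r ≈ 24.140% − 9.550% = 14.5900%
Exact: (1 + 0.2414)/(1 + 0.0955) − 1 = 13.3181%
Error = 14.5900% − 13.3181% = 1.2719% → 1.27%.

1.27%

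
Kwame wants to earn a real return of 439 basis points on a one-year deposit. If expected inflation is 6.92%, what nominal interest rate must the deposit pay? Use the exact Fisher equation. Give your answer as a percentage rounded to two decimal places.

(1 + i) = (1 + r)(1 + π) = 1.04390 × 1.06920 = 1.11613788
i = 1.11613788 − 1, so the required nominal rate is 11.61%.

11.61%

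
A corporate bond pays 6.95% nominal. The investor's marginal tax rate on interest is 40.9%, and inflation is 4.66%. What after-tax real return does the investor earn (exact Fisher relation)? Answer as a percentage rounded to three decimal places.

-0.528%

After-tax nominal return = 6.95% × (1 − 0.409) = 4.10745%.
1 + r = 1.0410745 / 1.04660 = 0.994721
After-tax real rate = 0.994721 − 1 → -0.528%.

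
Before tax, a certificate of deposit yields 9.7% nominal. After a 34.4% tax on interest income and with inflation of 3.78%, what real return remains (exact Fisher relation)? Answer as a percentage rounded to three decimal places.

2.489%

After-tax nominal return = 9.7% × (1 − 0.344) = 6.3632%.
1 + r = 1.063632 / 1.03780 = 1.024891
After-tax real rate = 1.024891 − 1 → 2.489%.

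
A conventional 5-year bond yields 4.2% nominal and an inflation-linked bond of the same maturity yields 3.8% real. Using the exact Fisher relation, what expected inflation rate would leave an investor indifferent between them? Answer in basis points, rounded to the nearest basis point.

(1 + π) = (1 + i)/(1 + r) = 1.04200 / 1.03800 = 1.003854
Break-even inflation = 1.003854 − 1 → 39 basis points.

39 basis points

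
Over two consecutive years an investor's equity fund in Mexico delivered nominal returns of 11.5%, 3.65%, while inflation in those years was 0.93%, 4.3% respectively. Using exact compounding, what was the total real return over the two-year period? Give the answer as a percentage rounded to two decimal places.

9.78%

Compound the nominal returns: 1.1150 × 1.0365 = 1.155698.
Compound inflation: 1.0093 × 1.0430 = 1.052700.
Deflate: 1.155698 / 1.052700 = 1.097841.
Total real return = 1.097841 − 1 → 9.78%.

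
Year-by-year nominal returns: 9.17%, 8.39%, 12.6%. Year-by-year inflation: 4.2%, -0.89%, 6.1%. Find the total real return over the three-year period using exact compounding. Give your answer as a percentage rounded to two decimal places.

21.60%

Nominal growth factor = 1.0917 × 1.0839 × 1.1260 = 1.332389
Price-level growth factor = 1.0420 × 0.9911 × 1.0610 = 1.095722
Real growth factor = 1.332389 / 1.095722 = 1.215991
Total real return = 1.215991 − 1 → 21.60%.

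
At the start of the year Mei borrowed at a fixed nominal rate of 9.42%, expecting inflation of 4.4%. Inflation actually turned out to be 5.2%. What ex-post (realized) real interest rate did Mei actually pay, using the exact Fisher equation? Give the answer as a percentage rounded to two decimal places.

4.01%

Ex-post: (1 + 0.0942)/(1 + 0.0520) − 1 = 4.0114%
So the realized real rate is 4.01%.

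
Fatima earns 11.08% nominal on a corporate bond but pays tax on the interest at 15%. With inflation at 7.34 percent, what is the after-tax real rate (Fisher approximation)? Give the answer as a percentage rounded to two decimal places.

After-tax nominal return = 11.08% × (1 − 0.15) = 9.4180%.
r ≈ 9.4180% − 7.34% → 2.08%.

2.08%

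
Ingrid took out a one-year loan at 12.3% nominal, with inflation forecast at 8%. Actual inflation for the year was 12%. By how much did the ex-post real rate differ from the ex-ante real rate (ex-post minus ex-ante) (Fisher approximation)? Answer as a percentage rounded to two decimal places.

-4.00%

Ex-ante: 12.3% − 8% = 4.300%
Ex-post: 12.3% − 12% = 0.300%
Difference (ex-post − ex-ante) = -4.0000% → -4.00%.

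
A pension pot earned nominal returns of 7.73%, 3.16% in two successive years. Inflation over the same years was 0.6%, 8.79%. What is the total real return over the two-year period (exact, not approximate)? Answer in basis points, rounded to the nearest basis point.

155 basis points

Compound the nominal returns: 1.0773 × 1.0316 = 1.111343.
Compound inflation: 1.0060 × 1.0879 = 1.094427.
Deflate: 1.111343 / 1.094427 = 1.015456.
Total real return = 1.015456 − 1 → 155 basis points.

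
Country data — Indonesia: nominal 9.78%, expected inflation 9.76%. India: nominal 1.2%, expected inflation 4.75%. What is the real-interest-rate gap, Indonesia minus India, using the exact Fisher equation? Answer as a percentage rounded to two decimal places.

Indonesia: (1 + 0.0978)/(1 + 0.0976) − 1 = 0.0182%
India: (1 + 0.0120)/(1 + 0.0475) − 1 = -3.3890%
Differential = 0.0182% − (-3.3890%) = 3.4072% → 3.41%.

3.41%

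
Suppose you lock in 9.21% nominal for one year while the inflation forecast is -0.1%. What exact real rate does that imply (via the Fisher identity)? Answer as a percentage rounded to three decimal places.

By the Fisher identity, 1 + r = (1 + i)/(1 + π).
1 + r = 1.09210 / 0.99900 = 1.093193
r = 1.093193 − 1 = 9.3193%, i.e. 9.319%.

9.319%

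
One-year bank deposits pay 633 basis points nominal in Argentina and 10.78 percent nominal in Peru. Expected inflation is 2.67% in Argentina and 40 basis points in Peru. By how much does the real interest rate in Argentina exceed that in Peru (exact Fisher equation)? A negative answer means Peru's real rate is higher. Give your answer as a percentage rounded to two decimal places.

-6.77%

Argentina: (1 + 0.0633)/(1 + 0.0267) − 1 = 3.5648%
Peru: (1 + 0.1078)/(1 + 0.0040) − 1 = 10.3386%
Differential = 3.5648% − 10.3386% = -6.7738% → -6.77%.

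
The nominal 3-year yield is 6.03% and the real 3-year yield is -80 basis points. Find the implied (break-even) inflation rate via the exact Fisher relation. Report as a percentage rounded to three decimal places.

(1 + π) = (1 + i)/(1 + r) = 1.06030 / 0.99200 = 1.068851
Break-even inflation = 1.068851 − 1 → 6.885%.

6.885%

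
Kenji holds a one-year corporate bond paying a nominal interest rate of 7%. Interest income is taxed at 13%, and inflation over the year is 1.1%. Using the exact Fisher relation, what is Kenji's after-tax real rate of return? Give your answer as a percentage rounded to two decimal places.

4.94%

After-tax nominal return = 7% × (1 − 0.13) = 6.0900%.
1 + r = 1.06090 / 1.01100 = 1.049357
After-tax real rate = 1.049357 − 1 → 4.94%.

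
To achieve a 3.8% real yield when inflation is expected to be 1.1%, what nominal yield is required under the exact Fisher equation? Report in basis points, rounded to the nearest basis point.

(1 + i) = (1 + r)(1 + π) = 1.03800 × 1.01100 = 1.049418
i = 1.049418 − 1, so the required nominal rate is 494 basis points.

494 basis points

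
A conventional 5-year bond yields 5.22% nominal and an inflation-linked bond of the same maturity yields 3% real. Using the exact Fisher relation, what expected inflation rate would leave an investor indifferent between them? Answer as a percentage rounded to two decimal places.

2.16%

(1 + π) = (1 + i)/(1 + r) = 1.05220 / 1.03000 = 1.021553
Break-even inflation = 1.021553 − 1 → 2.16%.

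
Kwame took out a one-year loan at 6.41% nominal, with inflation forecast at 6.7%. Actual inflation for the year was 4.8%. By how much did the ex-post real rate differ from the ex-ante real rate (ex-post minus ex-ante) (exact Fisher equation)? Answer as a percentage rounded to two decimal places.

Ex-ante: (1 + 0.0641)/(1 + 0.0670) − 1 = -0.2718%
Ex-post: (1 + 0.0641)/(1 + 0.0480) − 1 = 1.5363%
Difference (ex-post − ex-ante) = 1.8080% → 1.81%.

1.81%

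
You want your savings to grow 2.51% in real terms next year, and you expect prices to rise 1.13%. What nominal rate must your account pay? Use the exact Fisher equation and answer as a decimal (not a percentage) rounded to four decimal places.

(1 + i) = (1 + r)(1 + π) = 1.02510 × 1.01130 = 1.03668363
i = 1.03668363 − 1, so the required nominal rate is 0.0367.

0.0367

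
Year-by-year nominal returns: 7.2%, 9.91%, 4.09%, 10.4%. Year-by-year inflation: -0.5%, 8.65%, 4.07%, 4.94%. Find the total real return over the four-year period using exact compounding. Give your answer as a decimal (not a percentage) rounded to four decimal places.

Nominal growth factor = 1.0720 × 1.0991 × 1.0409 × 1.1040 = 1.353973
Price-level growth factor = 0.9950 × 1.0865 × 1.0407 × 1.0494 = 1.180645
Real growth factor = 1.353973 / 1.180645 = 1.146808
Total real return = 1.146808 − 1 → 0.1468.

0.1468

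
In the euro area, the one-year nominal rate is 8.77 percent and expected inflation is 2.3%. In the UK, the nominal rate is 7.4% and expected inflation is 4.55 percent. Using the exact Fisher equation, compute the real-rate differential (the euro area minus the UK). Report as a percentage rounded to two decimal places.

The euro area: (1 + 0.0877)/(1 + 0.0230) − 1 = 6.3245%
The UK: (1 + 0.0740)/(1 + 0.0455) − 1 = 2.7260%
Differential = 6.3245% − 2.7260% = 3.5986% → 3.60%.

3.60%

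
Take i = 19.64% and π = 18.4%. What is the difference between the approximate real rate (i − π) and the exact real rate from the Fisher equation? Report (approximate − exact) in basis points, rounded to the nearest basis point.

19 basis points

Approximate: r ≈ 19.640% − 18.400% = 1.2400%
Exact: (1 + 0.1964)/(1 + 0.1840) − 1 = 1.0473%
Error = 1.2400% − 1.0473% = 0.1927% → 19 basis points.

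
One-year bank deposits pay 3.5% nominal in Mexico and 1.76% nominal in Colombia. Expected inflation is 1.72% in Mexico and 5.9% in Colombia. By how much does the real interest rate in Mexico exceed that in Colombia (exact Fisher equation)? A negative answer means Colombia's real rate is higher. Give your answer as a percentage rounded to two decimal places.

Mexico: (1 + 0.0350)/(1 + 0.0172) − 1 = 1.7499%
Colombia: (1 + 0.0176)/(1 + 0.0590) − 1 = -3.9093%
Differential = 1.7499% − (-3.9093%) = 5.6593% → 5.66%.

5.66%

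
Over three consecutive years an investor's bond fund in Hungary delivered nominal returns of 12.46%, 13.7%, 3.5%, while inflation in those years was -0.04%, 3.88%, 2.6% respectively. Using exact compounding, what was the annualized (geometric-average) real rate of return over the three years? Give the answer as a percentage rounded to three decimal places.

Nominal growth factor = 1.1246 × 1.1370 × 1.0350 = 1.32342366
Price-level growth factor = 0.9996 × 1.0388 × 1.0260 = 1.06538248
Real growth factor = 1.32342366 / 1.06538248 = 1.24220520
Annualized real rate = 1.24220520^(1/3) − 1 = 7.4974% → 7.497%.

7.497%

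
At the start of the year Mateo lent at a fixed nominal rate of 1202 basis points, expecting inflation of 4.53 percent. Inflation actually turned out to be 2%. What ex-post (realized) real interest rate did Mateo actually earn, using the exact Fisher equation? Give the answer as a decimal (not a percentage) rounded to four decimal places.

Ex-post: (1 + 0.1202)/(1 + 0.0200) − 1 = 9.8235%
So the realized real rate is 0.0982.

0.0982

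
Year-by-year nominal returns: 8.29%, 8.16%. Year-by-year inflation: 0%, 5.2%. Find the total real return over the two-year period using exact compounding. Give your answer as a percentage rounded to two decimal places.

11.34%

Compound the nominal returns: 1.0829 × 1.0816 = 1.171265.
Compound inflation: 1.0000 × 1.0520 = 1.052000.
Deflate: 1.171265 / 1.052000 = 1.113369.
Total real return = 1.113369 − 1 → 11.34%.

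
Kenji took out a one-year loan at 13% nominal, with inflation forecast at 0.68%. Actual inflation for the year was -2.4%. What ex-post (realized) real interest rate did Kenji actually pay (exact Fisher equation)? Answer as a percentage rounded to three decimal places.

15.779%

Ex-post: (1 + 0.1300)/(1 − 0.0240) − 1 = 15.7787%
So the realized real rate is 15.779%.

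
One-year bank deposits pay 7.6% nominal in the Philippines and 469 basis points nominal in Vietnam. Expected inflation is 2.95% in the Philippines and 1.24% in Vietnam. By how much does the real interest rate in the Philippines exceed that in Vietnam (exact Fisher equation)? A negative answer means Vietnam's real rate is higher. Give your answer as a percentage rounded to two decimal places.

The Philippines: (1 + 0.0760)/(1 + 0.0295) − 1 = 4.5168%
Vietnam: (1 + 0.0469)/(1 + 0.0124) − 1 = 3.4077%
Differential = 4.5168% − 3.4077% = 1.1090% → 1.11%.

1.11%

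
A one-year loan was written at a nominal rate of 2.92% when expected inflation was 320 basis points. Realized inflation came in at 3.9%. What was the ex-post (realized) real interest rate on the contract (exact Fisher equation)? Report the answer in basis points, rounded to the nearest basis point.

-94 basis points

Ex-post: (1 + 0.0292)/(1 + 0.0390) − 1 = -0.9432%
So the realized real rate is -94 basis points.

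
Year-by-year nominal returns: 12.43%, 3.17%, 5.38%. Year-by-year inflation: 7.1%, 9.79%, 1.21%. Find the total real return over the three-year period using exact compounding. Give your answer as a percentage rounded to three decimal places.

2.711%

Compound the nominal returns: 1.1243 × 1.0317 × 1.0538 = 1.222345.
Compound inflation: 1.0710 × 1.0979 × 1.0121 = 1.190079.
Deflate: 1.222345 / 1.190079 = 1.027113.
Total real return = 1.027113 − 1 → 2.711%.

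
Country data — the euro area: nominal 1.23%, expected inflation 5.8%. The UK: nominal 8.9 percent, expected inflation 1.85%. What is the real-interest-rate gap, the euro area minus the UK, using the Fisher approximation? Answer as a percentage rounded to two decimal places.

The euro area: 1.23% − 5.8% = -4.570%
The UK: 8.9% − 1.85% = 7.050%
Differential = -11.620% → -11.62%.

-11.62%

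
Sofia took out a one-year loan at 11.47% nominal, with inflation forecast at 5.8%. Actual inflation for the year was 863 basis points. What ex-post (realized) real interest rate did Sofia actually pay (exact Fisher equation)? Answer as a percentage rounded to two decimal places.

2.61%

Ex-post: (1 + 0.1147)/(1 + 0.0863) − 1 = 2.6144%
So the realized real rate is 2.61%.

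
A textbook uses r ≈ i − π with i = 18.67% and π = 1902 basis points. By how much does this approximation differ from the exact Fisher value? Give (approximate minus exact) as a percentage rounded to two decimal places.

-0.06%

Approximate: r ≈ 18.670% − 19.020% = -0.3500%
Exact: (1 + 0.1867)/(1 + 0.1902) − 1 = -0.2941%
Error = -0.3500% − (-0.2941%) = -0.0559% → -0.06%.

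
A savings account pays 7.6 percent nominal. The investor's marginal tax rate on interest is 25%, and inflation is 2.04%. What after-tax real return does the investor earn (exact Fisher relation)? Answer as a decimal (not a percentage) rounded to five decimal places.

After-tax nominal return = 7.6% × (1 − 0.25) = 5.7000%.
1 + r = 1.05700 / 1.02040 = 1.035868
After-tax real rate = 1.035868 − 1 → 0.03587.

0.03587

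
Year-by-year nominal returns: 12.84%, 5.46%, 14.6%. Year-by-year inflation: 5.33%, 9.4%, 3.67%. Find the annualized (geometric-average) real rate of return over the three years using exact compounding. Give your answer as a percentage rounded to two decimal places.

Compound the nominal returns: 1.1284 × 1.0546 × 1.1460 = 1.36375219.
Compound inflation: 1.0533 × 1.0940 × 1.0367 = 1.19459998.
Deflate: 1.36375219 / 1.19459998 = 1.14159736.
Annualized real rate = 1.14159736^(1/3) − 1 = 4.5132% → 4.51%.

4.51%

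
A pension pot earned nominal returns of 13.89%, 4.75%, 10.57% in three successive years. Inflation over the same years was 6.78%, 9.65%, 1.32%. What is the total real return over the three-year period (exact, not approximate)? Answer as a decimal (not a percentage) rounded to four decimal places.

0.1119

Compound the nominal returns: 1.1389 × 1.0475 × 1.1057 = 1.319098.
Compound inflation: 1.0678 × 1.0965 × 1.0132 = 1.186298.
Deflate: 1.319098 / 1.186298 = 1.111945.
Total real return = 1.111945 − 1 → 0.1119.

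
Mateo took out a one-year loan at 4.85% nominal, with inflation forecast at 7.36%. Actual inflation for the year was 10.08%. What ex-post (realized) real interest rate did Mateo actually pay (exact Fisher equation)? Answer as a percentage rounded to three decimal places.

-4.751%

Ex-post: (1 + 0.0485)/(1 + 0.1008) − 1 = -4.7511%
So the realized real rate is -4.751%.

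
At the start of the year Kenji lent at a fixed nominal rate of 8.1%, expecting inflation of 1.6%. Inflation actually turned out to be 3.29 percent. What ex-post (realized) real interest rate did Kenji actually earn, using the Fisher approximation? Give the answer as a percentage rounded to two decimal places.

4.81%

Ex-post: 8.1% − 3.29% = 4.810%
So the realized real rate is 4.81%.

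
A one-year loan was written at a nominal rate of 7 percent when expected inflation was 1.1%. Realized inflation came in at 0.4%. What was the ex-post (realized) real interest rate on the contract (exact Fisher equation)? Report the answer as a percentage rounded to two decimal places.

6.57%

Ex-post: (1 + 0.0700)/(1 + 0.0040) − 1 = 6.5737%
So the realized real rate is 6.57%.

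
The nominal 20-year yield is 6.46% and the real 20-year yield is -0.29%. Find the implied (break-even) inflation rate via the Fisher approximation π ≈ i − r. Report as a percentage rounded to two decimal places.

6.75%

π ≈ i − r = 6.46% − (-0.29%) → 6.75%.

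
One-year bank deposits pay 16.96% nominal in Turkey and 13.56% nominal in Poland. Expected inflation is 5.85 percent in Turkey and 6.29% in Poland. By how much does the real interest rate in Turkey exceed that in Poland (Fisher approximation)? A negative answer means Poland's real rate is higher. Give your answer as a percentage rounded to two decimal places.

Turkey: 16.96% − 5.85% = 11.110%
Poland: 13.56% − 6.29% = 7.270%
Differential = 3.840% → 3.84%.

3.84%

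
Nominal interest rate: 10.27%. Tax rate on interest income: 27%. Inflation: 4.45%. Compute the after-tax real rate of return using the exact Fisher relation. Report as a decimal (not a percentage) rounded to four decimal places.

0.0292

After-tax nominal return = 10.27% × (1 − 0.27) = 7.4971%.
1 + r = 1.074971 / 1.04450 = 1.029173
After-tax real rate = 1.029173 − 1 → 0.0292.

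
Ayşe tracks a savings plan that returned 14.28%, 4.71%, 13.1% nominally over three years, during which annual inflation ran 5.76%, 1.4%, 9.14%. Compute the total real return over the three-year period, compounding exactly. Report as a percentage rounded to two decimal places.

15.63%

Compound the nominal returns: 1.1428 × 1.0471 × 1.1310 = 1.353384.
Compound inflation: 1.0576 × 1.0140 × 1.0914 = 1.170424.
Deflate: 1.353384 / 1.170424 = 1.156319.
Total real return = 1.156319 − 1 → 15.63%.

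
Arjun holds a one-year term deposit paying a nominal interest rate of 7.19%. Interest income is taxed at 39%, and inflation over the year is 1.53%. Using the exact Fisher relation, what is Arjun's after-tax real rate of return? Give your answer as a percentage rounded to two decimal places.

After-tax nominal return = 7.19% × (1 − 0.39) = 4.3859%.
1 + r = 1.043859 / 1.01530 = 1.028129
After-tax real rate = 1.028129 − 1 → 2.81%.

2.81%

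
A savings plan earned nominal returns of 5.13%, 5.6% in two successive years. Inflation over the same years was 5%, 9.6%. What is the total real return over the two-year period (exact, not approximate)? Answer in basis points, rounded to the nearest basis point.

-353 basis points

Nominal growth factor = 1.0513 × 1.0560 = 1.110173
Price-level growth factor = 1.0500 × 1.0960 = 1.150800
Real growth factor = 1.110173 / 1.150800 = 0.964697
Total real return = 0.964697 − 1 → -353 basis points.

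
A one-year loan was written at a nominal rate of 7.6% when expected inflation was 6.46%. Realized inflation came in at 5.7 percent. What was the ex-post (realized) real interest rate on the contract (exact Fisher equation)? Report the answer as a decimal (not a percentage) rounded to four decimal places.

Ex-post: (1 + 0.0760)/(1 + 0.0570) − 1 = 1.7975%
So the realized real rate is 0.0180.

0.0180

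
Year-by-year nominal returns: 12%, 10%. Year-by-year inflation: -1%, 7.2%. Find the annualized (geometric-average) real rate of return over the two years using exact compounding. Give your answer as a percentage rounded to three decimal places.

7.743%

Compound the nominal returns: 1.1200 × 1.1000 = 1.23200000.
Compound inflation: 0.9900 × 1.0720 = 1.06128000.
Deflate: 1.23200000 / 1.06128000 = 1.16086235.
Annualized real rate = 1.16086235^(1/2) − 1 = 7.7433% → 7.743%.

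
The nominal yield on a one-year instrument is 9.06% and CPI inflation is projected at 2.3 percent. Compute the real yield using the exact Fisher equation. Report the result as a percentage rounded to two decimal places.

1 + r = 1.09060 / 1.02300 = 1.066080
r = 1.066080 − 1 = 6.6080%, i.e. 6.61%.

6.61%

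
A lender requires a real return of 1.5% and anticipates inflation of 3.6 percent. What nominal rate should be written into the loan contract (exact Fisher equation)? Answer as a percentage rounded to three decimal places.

5.154%

(1 + i) = (1 + r)(1 + π) = 1.01500 × 1.03600 = 1.05154
i = 1.05154 − 1, so the required nominal rate is 5.154%.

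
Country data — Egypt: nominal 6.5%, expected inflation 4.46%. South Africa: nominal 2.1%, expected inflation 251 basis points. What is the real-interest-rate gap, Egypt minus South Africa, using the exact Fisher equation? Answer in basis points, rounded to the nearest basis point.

Egypt: (1 + 0.0650)/(1 + 0.0446) − 1 = 1.9529%
South Africa: (1 + 0.0210)/(1 + 0.0251) − 1 = -0.4000%
Differential = 1.9529% − (-0.4000%) = 2.3529% → 235 basis points.

235 basis points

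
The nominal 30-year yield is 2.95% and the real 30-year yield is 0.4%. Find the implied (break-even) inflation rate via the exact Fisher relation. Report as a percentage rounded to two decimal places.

(1 + π) = (1 + i)/(1 + r) = 1.02950 / 1.00400 = 1.025398
Break-even inflation = 1.025398 − 1 → 2.54%.

2.54%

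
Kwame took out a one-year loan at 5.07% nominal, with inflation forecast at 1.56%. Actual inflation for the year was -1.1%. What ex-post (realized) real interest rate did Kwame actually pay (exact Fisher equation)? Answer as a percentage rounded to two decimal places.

Ex-post: (1 + 0.0507)/(1 − 0.0110) − 1 = 6.2386%
So the realized real rate is 6.24%.

6.24%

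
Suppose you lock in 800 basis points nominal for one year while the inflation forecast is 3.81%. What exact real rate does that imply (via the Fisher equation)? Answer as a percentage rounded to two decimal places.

By the Fisher equation, 1 + r = (1 + i)/(1 + π).
1 + r = 1.08000 / 1.03810 = 1.040362
r = 1.040362 − 1 = 4.0362%, i.e. 4.04%.

4.04%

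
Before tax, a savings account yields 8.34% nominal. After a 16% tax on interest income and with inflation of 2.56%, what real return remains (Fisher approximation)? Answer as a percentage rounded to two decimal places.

After-tax nominal return = 8.34% × (1 − 0.16) = 7.0056%.
r ≈ 7.0056% − 2.56% → 4.45%.

4.45%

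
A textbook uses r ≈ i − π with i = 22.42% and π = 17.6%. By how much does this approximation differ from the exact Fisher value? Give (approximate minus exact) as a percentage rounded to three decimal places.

Approximate: r ≈ 22.420% − 17.600% = 4.8200%
Exact: (1 + 0.2242)/(1 + 0.1760) − 1 = 4.0986%
Error = 4.8200% − 4.0986% = 0.7214% → 0.721%.

0.721%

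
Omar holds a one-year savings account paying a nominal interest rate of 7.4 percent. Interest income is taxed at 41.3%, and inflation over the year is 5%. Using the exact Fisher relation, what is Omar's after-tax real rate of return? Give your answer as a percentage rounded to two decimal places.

After-tax nominal return = 7.4% × (1 − 0.413) = 4.3438%.
1 + r = 1.043438 / 1.05000 = 0.9937505
After-tax real rate = 0.9937505 − 1 → -0.62%.

-0.62%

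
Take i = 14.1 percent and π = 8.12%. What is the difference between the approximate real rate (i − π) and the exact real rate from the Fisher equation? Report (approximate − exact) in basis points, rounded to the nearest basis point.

45 basis points

Approximate: r ≈ 14.100% − 8.120% = 5.9800%
Exact: (1 + 0.1410)/(1 + 0.0812) − 1 = 5.5309%
Error = 5.9800% − 5.5309% = 0.4491% → 45 basis points.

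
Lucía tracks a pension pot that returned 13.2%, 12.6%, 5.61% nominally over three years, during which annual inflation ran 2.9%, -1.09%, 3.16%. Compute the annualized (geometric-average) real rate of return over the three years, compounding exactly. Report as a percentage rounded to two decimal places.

8.64%

Compound the nominal returns: 1.1320 × 1.1260 × 1.0561 = 1.34613886.
Compound inflation: 1.0290 × 0.9891 × 1.0316 = 1.04994587.
Deflate: 1.34613886 / 1.04994587 = 1.28210310.
Annualized real rate = 1.28210310^(1/3) − 1 = 8.6361% → 8.64%.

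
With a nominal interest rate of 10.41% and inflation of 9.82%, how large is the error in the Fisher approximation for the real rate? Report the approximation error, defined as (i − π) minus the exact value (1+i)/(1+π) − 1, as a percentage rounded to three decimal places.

0.053%

Approximate: r ≈ 10.410% − 9.820% = 0.5900%
Exact: (1 + 0.1041)/(1 + 0.0982) − 1 = 0.5372%
Error = 0.5900% − 0.5372% = 0.0528% → 0.053%.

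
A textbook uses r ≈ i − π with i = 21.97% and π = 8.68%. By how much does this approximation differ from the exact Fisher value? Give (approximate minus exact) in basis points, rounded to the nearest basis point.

106 basis points

Approximate: r ≈ 21.970% − 8.680% = 13.2900%
Exact: (1 + 0.2197)/(1 + 0.0868) − 1 = 12.2286%
Error = 13.2900% − 12.2286% = 1.0614% → 106 basis points.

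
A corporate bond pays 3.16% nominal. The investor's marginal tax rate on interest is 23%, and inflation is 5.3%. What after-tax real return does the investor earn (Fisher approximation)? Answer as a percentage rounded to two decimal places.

After-tax nominal return = 3.16% × (1 − 0.23) = 2.4332%.
r ≈ 2.4332% − 5.3% → -2.87%.

-2.87%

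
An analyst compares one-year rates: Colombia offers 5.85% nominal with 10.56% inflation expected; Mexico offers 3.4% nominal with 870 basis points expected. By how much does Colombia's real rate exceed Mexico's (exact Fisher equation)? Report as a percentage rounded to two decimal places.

Colombia: (1 + 0.0585)/(1 + 0.1056) − 1 = -4.2601%
Mexico: (1 + 0.0340)/(1 + 0.0870) − 1 = -4.8758%
Differential = -4.2601% − (-4.8758%) = 0.6157% → 0.62%.

0.62%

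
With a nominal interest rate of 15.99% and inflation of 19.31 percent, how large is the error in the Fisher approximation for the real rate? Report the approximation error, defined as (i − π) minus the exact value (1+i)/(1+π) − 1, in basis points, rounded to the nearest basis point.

Approximate: r ≈ 15.990% − 19.310% = -3.3200%
Exact: (1 + 0.1599)/(1 + 0.1931) − 1 = -2.7827%
Error = -3.3200% − (-2.7827%) = -0.5373% → -54 basis points.

-54 basis points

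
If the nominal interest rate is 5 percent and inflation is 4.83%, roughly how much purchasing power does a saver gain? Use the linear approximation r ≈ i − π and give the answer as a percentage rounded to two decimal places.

0.17%

r ≈ i − π = 5% − 4.83% = 0.17%.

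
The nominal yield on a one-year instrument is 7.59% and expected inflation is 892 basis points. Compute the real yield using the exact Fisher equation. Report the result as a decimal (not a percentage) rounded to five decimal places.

1 + r = 1.07590 / 1.08920 = 0.987789
r = 0.987789 − 1 = -1.2211%, i.e. -0.01221.

-0.01221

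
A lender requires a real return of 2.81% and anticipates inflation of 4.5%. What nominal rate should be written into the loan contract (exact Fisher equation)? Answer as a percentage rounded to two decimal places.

7.44%

(1 + i) = (1 + r)(1 + π) = 1.02810 × 1.04500 = 1.0743645
i = 1.0743645 − 1, so the required nominal rate is 7.44%.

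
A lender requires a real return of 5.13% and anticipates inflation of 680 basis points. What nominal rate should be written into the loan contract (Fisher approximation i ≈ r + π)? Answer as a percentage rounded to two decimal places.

11.93%

i ≈ r + π = 5.13% + 6.8% = 11.93%.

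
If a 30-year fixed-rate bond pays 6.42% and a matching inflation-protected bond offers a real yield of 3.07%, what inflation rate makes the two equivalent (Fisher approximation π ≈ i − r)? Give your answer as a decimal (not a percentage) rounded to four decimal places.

0.0335

π ≈ i − r = 6.42% − 3.07% → 0.0335.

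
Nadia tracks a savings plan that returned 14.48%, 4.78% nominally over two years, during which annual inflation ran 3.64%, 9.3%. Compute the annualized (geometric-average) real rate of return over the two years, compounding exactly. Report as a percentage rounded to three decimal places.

2.904%

Compound the nominal returns: 1.1448 × 1.0478 = 1.199521440.
Compound inflation: 1.0364 × 1.0930 = 1.132785200.
Deflate: 1.199521440 / 1.132785200 = 1.058913411.
Annualized real rate = 1.058913411^(1/2) − 1 = 2.90352% → 2.904%.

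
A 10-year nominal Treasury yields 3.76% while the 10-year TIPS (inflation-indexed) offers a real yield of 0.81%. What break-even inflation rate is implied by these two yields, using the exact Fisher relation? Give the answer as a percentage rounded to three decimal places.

2.926%

(1 + π) = (1 + i)/(1 + r) = 1.03760 / 1.00810 = 1.029263
Break-even inflation = 1.029263 − 1 → 2.926%.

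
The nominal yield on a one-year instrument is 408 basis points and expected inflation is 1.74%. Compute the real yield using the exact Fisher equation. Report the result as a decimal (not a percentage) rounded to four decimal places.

0.0230

1 + r = 1.04080 / 1.01740 = 1.023000
r = 1.023000 − 1 = 2.3000%, i.e. 0.0230.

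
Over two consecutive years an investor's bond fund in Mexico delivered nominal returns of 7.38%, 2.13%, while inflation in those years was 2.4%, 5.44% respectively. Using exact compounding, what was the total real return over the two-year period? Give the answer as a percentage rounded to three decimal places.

1.571%

Nominal growth factor = 1.0738 × 1.0213 = 1.096672
Price-level growth factor = 1.0240 × 1.0544 = 1.079706
Real growth factor = 1.096672 / 1.079706 = 1.015714
Total real return = 1.015714 − 1 → 1.571%.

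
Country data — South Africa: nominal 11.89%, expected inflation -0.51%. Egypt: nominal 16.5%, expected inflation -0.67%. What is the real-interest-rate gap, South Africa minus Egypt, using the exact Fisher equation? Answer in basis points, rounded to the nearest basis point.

South Africa: (1 + 0.1189)/(1 − 0.0051) − 1 = 12.4636%
Egypt: (1 + 0.1650)/(1 − 0.0067) − 1 = 17.2858%
Differential = 12.4636% − 17.2858% = -4.8223% → -482 basis points.

-482 basis points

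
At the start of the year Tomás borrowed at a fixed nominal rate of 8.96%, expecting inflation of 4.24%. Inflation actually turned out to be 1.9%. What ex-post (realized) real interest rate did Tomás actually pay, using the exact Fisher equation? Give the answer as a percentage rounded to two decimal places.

Ex-post: (1 + 0.0896)/(1 + 0.0190) − 1 = 6.9284%
So the realized real rate is 6.93%.

6.93%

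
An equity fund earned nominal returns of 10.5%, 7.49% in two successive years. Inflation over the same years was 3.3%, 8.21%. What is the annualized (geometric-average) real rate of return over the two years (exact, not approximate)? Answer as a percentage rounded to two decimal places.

Compound the nominal returns: 1.1050 × 1.0749 = 1.18776450.
Compound inflation: 1.0330 × 1.0821 = 1.11780930.
Deflate: 1.18776450 / 1.11780930 = 1.06258241.
Annualized real rate = 1.06258241^(1/2) − 1 = 3.0816% → 3.08%.

3.08%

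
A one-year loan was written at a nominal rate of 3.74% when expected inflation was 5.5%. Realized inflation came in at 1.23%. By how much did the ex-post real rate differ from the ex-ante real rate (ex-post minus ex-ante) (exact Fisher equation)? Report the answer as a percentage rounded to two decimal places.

4.15%

Ex-ante: (1 + 0.0374)/(1 + 0.0550) − 1 = -1.6682%
Ex-post: (1 + 0.0374)/(1 + 0.0123) − 1 = 2.4795%
Difference (ex-post − ex-ante) = 4.1477% → 4.15%.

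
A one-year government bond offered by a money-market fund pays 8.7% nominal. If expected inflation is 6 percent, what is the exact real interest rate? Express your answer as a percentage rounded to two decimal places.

2.55%

1 + r = 1.08700 / 1.06000 = 1.025472
r = 1.025472 − 1 = 2.5472%, i.e. 2.55%.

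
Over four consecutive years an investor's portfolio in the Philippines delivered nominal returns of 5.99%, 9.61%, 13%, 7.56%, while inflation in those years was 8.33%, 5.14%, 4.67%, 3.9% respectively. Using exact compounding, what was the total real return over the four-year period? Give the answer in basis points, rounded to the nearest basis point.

Compound the nominal returns: 1.0599 × 1.0961 × 1.1300 × 1.0756 = 1.412031.
Compound inflation: 1.0833 × 1.0514 × 1.0467 × 1.0390 = 1.238667.
Deflate: 1.412031 / 1.238667 = 1.139961.
Total real return = 1.139961 − 1 → 1400 basis points.

1400 basis points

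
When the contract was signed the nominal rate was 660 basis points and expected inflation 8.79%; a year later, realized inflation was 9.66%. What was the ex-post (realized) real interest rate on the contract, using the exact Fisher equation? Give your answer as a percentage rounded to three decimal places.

Ex-post: (1 + 0.0660)/(1 + 0.0966) − 1 = -2.7904%
So the realized real rate is -2.790%.

-2.790%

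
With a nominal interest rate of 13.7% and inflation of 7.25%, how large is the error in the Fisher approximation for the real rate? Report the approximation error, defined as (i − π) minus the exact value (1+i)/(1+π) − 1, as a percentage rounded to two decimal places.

0.44%

Approximate: r ≈ 13.700% − 7.250% = 6.4500%
Exact: (1 + 0.1370)/(1 + 0.0725) − 1 = 6.0140%
Error = 6.4500% − 6.0140% = 0.4360% → 0.44%.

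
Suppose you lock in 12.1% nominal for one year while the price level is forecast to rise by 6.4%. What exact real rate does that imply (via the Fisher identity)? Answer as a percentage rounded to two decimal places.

5.36%

By the Fisher identity, 1 + r = (1 + i)/(1 + π).
1 + r = 1.12100 / 1.06400 = 1.053571
r = 1.053571 − 1 = 5.3571%, i.e. 5.36%.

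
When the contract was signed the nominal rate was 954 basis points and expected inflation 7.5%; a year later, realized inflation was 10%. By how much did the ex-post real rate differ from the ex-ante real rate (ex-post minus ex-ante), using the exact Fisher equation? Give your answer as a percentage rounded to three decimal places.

Ex-ante: (1 + 0.0954)/(1 + 0.0750) − 1 = 1.8977%
Ex-post: (1 + 0.0954)/(1 + 0.1000) − 1 = -0.4182%
Difference (ex-post − ex-ante) = -2.3159% → -2.316%.

-2.316%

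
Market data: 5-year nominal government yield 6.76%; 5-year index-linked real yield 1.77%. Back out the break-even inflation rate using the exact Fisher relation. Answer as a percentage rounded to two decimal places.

4.90%

(1 + π) = (1 + i)/(1 + r) = 1.06760 / 1.01770 = 1.049032
Break-even inflation = 1.049032 − 1 → 4.90%.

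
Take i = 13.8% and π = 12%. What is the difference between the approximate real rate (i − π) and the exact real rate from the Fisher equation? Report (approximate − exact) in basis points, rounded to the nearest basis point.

19 basis points

Approximate: r ≈ 13.800% − 12.000% = 1.8000%
Exact: (1 + 0.1380)/(1 + 0.1200) − 1 = 1.6071%
Error = 1.8000% − 1.6071% = 0.1929% → 19 basis points.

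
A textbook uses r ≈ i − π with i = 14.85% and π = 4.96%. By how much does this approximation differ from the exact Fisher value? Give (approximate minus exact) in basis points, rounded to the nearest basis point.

Approximate: r ≈ 14.850% − 4.960% = 9.8900%
Exact: (1 + 0.1485)/(1 + 0.0496) − 1 = 9.4226%
Error = 9.8900% − 9.4226% = 0.4674% → 47 basis points.

47 basis points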